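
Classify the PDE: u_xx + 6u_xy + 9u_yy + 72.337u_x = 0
A = 1, B = 6, C = 9. Discriminant B² - 4AC = 0. Since 0 = 0, parabolic.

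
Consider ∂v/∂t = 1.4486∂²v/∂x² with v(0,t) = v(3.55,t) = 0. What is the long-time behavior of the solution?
As t → ∞, v → 0. Heat diffuses out through both boundaries.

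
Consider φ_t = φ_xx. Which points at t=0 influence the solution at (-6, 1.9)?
The entire real line. The heat equation has infinite propagation speed: any initial disturbance instantly affects all points (though exponentially small far away).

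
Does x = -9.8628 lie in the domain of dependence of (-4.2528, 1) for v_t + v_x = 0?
No. Only data at x = -5.2528 affects (-4.2528, 1). Advection has one-way propagation along characteristics.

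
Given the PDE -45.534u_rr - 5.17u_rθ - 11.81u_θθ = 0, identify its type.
The second-order coefficients are A = -45.534, B = -5.17, C = -11.81. Since B² - 4AC = -2124.29726 < 0, this is an elliptic PDE.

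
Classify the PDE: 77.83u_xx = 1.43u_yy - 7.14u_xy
Rewriting in standard form: 77.83u_xx + 7.14u_xy - 1.43u_yy = 0. A = 77.83, B = 7.14, C = -1.43. Discriminant B² - 4AC = 496.1672. Since 496.1672 > 0, hyperbolic.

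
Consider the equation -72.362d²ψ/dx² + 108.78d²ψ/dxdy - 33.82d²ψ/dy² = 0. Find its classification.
Hyperbolic. (A = -72.362, B = 108.78, C = -33.82 gives B² - 4AC = 2043.95704.)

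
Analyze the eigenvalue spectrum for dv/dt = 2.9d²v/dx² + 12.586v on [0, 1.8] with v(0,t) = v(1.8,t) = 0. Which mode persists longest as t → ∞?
Eigenvalues: λₙ = 2.9n²π²/1.8² - 12.586.
First three modes:
  n=1: λ₁ = 2.9π²/1.8² - 12.586 ≈ -3.752
  n=2: λ₂ = 11.6π²/1.8² - 12.586 ≈ 22.75
  n=3: λ₃ = 26.1π²/1.8² - 12.586 ≈ 66.919
Since 2.9π²/1.8² ≈ 8.834 < 12.586, λ₁ < 0.
The n=1 mode grows fastest (−λₙ is largest for n=1) → dominates.
Asymptotic: v ~ c₁ sin(πx/1.8) e^{3.752t} (exponential growth at rate −λ₁ ≈ 3.752).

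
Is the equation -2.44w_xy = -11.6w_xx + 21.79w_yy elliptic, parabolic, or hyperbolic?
Rewriting in standard form: 11.6w_xx - 2.44w_xy - 21.79w_yy = 0. Computing B² - 4AC with A = 11.6, B = -2.44, C = -21.79: discriminant = 1017.0096 (positive). Answer: hyperbolic.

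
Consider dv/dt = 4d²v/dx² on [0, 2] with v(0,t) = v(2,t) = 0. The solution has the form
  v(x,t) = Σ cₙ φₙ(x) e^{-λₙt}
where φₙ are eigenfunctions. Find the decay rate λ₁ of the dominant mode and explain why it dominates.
Eigenvalues: λₙ = 4n²π²/2².
First three modes:
  n=1: λ₁ = 4π²/2² ≈ 9.87
  n=2: λ₂ = 16π²/2² ≈ 39.478 (4× faster decay)
  n=3: λ₃ = 36π²/2² ≈ 88.826 (9× faster decay)
As t → ∞, higher modes decay exponentially faster. The n=1 mode dominates: v ~ c₁ sin(πx/2) e^{-λ₁t}.
Decay rate: λ₁ = 4π²/2² ≈ 9.87.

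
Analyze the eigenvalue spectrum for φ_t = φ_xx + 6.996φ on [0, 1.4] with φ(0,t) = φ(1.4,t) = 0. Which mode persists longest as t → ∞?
Eigenvalues: λₙ = n²π²/1.4² - 6.996.
First three modes:
  n=1: λ₁ = π²/1.4² - 6.996 ≈ -1.96
  n=2: λ₂ = 4π²/1.4² - 6.996 ≈ 13.146
  n=3: λ₃ = 9π²/1.4² - 6.996 ≈ 38.324
Since π²/1.4² ≈ 5.036 < 6.996, λ₁ < 0.
The n=1 mode grows fastest (−λₙ is largest for n=1) → dominates.
Asymptotic: φ ~ c₁ sin(πx/1.4) e^{1.96t} (exponential growth at rate −λ₁ ≈ 1.96).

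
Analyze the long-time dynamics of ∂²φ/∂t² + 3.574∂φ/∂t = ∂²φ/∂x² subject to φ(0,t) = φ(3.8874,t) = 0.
Long-time behavior: φ → 0. Damping (γ=3.574) dissipates energy; oscillations decay exponentially.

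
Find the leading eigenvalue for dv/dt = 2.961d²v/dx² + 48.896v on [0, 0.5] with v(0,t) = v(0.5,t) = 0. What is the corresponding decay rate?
Eigenvalues: λₙ = 2.961n²π²/0.5² - 48.896.
First three modes:
  n=1: λ₁ = 2.961π²/0.5² - 48.896 ≈ 68
  n=2: λ₂ = 11.844π²/0.5² - 48.896 ≈ 418.686
  n=3: λ₃ = 26.649π²/0.5² - 48.896 ≈ 1003.164
Since 2.961π²/0.5² ≈ 116.896 > 48.896, all λₙ > 0.
The n=1 mode decays slowest → dominates as t → ∞.
Asymptotic: v ~ c₁ sin(πx/0.5) e^{-λ₁t} with decay rate λ₁ ≈ 68.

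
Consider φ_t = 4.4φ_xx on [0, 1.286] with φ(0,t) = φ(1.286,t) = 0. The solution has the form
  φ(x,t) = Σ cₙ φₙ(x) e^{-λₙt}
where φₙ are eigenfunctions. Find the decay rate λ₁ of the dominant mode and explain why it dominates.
Eigenvalues: λₙ = 4.4n²π²/1.286².
First three modes:
  n=1: λ₁ = 4.4π²/1.286² ≈ 26.259
  n=2: λ₂ = 17.6π²/1.286² ≈ 105.034 (4× faster decay)
  n=3: λ₃ = 39.6π²/1.286² ≈ 236.327 (9× faster decay)
As t → ∞, higher modes decay exponentially faster. The n=1 mode dominates: φ ~ c₁ sin(πx/1.286) e^{-λ₁t}.
Decay rate: λ₁ = 4.4π²/1.286² ≈ 26.259.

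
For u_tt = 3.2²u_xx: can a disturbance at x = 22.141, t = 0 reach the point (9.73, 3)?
No. The domain of dependence is [0.13, 19.33], and 22.141 is outside this interval.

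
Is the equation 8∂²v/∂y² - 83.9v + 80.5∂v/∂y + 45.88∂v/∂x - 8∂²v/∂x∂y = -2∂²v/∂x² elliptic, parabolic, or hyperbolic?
Rewriting in standard form: 2∂²v/∂x² - 8∂²v/∂x∂y + 8∂²v/∂y² + 45.88∂v/∂x + 80.5∂v/∂y - 83.9v = 0. Computing B² - 4AC with A = 2, B = -8, C = 8: discriminant = 0 (zero). Answer: parabolic.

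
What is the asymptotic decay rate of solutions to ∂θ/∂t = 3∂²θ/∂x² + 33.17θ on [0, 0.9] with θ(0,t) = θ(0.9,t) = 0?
Eigenvalues: λₙ = 3n²π²/0.9² - 33.17.
First three modes:
  n=1: λ₁ = 3π²/0.9² - 33.17 ≈ 3.384
  n=2: λ₂ = 12π²/0.9² - 33.17 ≈ 113.046
  n=3: λ₃ = 27π²/0.9² - 33.17 ≈ 295.817
Since 3π²/0.9² ≈ 36.554 > 33.17, all λₙ > 0.
The n=1 mode decays slowest → dominates as t → ∞.
Asymptotic: θ ~ c₁ sin(πx/0.9) e^{-λ₁t} with decay rate λ₁ ≈ 3.384.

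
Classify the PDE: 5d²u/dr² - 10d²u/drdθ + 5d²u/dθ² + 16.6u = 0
A = 5, B = -10, C = 5. Discriminant B² - 4AC = 0. Since 0 = 0, parabolic.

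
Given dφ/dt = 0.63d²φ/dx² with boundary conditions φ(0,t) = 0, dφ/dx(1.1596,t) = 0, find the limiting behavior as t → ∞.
φ → 0. Heat escapes through the Dirichlet boundary.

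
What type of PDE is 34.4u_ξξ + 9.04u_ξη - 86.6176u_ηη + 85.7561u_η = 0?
With A = 34.4, B = 9.04, C = -86.6176, the discriminant is 12000.30336. This is a hyperbolic PDE.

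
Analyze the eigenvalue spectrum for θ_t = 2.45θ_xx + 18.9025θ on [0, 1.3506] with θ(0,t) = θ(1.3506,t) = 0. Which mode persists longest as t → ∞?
Eigenvalues: λₙ = 2.45n²π²/1.3506² - 18.9025.
First three modes:
  n=1: λ₁ = 2.45π²/1.3506² - 18.9025 ≈ -5.647
  n=2: λ₂ = 9.8π²/1.3506² - 18.9025 ≈ 34.121
  n=3: λ₃ = 22.05π²/1.3506² - 18.9025 ≈ 100.401
Since 2.45π²/1.3506² ≈ 13.256 < 18.9025, λ₁ < 0.
The n=1 mode grows fastest (−λₙ is largest for n=1) → dominates.
Asymptotic: θ ~ c₁ sin(πx/1.3506) e^{5.647t} (exponential growth at rate −λ₁ ≈ 5.647).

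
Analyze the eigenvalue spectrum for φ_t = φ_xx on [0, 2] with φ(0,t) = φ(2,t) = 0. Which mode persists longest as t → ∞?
Eigenvalues: λₙ = n²π²/2².
First three modes:
  n=1: λ₁ = π²/2² ≈ 2.467
  n=2: λ₂ = 4π²/2² ≈ 9.87 (4× faster decay)
  n=3: λ₃ = 9π²/2² ≈ 22.207 (9× faster decay)
As t → ∞, higher modes decay exponentially faster. The n=1 mode dominates: φ ~ c₁ sin(πx/2) e^{-λ₁t}.
Decay rate: λ₁ = π²/2² ≈ 2.467.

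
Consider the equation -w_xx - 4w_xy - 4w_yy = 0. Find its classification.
Parabolic. (A = -1, B = -4, C = -4 gives B² - 4AC = 0.)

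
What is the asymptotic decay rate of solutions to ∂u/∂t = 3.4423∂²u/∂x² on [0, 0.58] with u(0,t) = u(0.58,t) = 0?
Eigenvalues: λₙ = 3.4423n²π²/0.58².
First three modes:
  n=1: λ₁ = 3.4423π²/0.58² ≈ 100.993
  n=2: λ₂ = 13.7692π²/0.58² ≈ 403.973 (4× faster decay)
  n=3: λ₃ = 30.9807π²/0.58² ≈ 908.94 (9× faster decay)
As t → ∞, higher modes decay exponentially faster. The n=1 mode dominates: u ~ c₁ sin(πx/0.58) e^{-λ₁t}.
Decay rate: λ₁ = 3.4423π²/0.58² ≈ 100.993.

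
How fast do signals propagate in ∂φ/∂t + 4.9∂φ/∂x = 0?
Speed = 4.9. Information travels along x - 4.9t = const (rightward).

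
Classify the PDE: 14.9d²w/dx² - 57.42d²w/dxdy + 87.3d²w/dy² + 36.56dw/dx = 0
A = 14.9, B = -57.42, C = 87.3. Discriminant B² - 4AC = -1906.0236. Since -1906.0236 < 0, elliptic.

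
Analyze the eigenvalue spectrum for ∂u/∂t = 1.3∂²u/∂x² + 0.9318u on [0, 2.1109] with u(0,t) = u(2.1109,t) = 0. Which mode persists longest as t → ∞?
Eigenvalues: λₙ = 1.3n²π²/2.1109² - 0.9318.
First three modes:
  n=1: λ₁ = 1.3π²/2.1109² - 0.9318 ≈ 1.948
  n=2: λ₂ = 5.2π²/2.1109² - 0.9318 ≈ 10.586
  n=3: λ₃ = 11.7π²/2.1109² - 0.9318 ≈ 24.983
Since 1.3π²/2.1109² ≈ 2.879 > 0.9318, all λₙ > 0.
The n=1 mode decays slowest → dominates as t → ∞.
Asymptotic: u ~ c₁ sin(πx/2.1109) e^{-λ₁t} with decay rate λ₁ ≈ 1.948.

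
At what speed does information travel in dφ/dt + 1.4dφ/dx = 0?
Speed = 1.4. Information travels along x - 1.4t = const (rightward).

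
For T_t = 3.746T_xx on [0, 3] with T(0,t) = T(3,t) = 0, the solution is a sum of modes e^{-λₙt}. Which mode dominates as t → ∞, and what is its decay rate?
Eigenvalues: λₙ = 3.746n²π²/3².
First three modes:
  n=1: λ₁ = 3.746π²/3² ≈ 4.108
  n=2: λ₂ = 14.984π²/3² ≈ 16.432 (4× faster decay)
  n=3: λ₃ = 33.714π²/3² ≈ 36.972 (9× faster decay)
As t → ∞, higher modes decay exponentially faster. The n=1 mode dominates: T ~ c₁ sin(πx/3) e^{-λ₁t}.
Decay rate: λ₁ = 3.746π²/3² ≈ 4.108.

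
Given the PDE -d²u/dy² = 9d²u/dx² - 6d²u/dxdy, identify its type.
Rewriting in standard form: -9d²u/dx² + 6d²u/dxdy - d²u/dy² = 0. The second-order coefficients are A = -9, B = 6, C = -1. Since B² - 4AC = 0 = 0, this is a parabolic PDE.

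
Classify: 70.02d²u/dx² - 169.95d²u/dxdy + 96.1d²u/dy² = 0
Hyperbolic (discriminant = 1967.3145).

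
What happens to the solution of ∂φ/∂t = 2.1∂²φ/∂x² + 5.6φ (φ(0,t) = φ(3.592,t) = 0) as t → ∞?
φ grows unboundedly. Reaction dominates diffusion (r=5.6 > κπ²/L²≈1.61); solution grows exponentially.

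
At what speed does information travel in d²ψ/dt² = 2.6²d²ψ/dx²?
Speed = 2.6. Information travels along characteristics x = x₀ ± 2.6t.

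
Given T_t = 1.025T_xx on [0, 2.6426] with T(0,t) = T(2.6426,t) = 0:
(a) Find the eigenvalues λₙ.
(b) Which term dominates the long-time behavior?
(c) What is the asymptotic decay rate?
Eigenvalues: λₙ = 1.025n²π²/2.6426².
First three modes:
  n=1: λ₁ = 1.025π²/2.6426² ≈ 1.449
  n=2: λ₂ = 4.1π²/2.6426² ≈ 5.795 (4× faster decay)
  n=3: λ₃ = 9.225π²/2.6426² ≈ 13.038 (9× faster decay)
As t → ∞, higher modes decay exponentially faster. The n=1 mode dominates: T ~ c₁ sin(πx/2.6426) e^{-λ₁t}.
Decay rate: λ₁ = 1.025π²/2.6426² ≈ 1.449.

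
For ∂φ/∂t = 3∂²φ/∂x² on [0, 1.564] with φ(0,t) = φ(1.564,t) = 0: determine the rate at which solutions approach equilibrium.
Eigenvalues: λₙ = 3n²π²/1.564².
First three modes:
  n=1: λ₁ = 3π²/1.564² ≈ 12.105
  n=2: λ₂ = 12π²/1.564² ≈ 48.418 (4× faster decay)
  n=3: λ₃ = 27π²/1.564² ≈ 108.941 (9× faster decay)
As t → ∞, higher modes decay exponentially faster. The n=1 mode dominates: φ ~ c₁ sin(πx/1.564) e^{-λ₁t}.
Decay rate: λ₁ = 3π²/1.564² ≈ 12.105.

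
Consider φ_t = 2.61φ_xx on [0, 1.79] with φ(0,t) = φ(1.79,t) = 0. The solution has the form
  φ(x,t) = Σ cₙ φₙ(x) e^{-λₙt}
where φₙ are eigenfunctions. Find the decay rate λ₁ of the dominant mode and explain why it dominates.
Eigenvalues: λₙ = 2.61n²π²/1.79².
First three modes:
  n=1: λ₁ = 2.61π²/1.79² ≈ 8.04
  n=2: λ₂ = 10.44π²/1.79² ≈ 32.158 (4× faster decay)
  n=3: λ₃ = 23.49π²/1.79² ≈ 72.356 (9× faster decay)
As t → ∞, higher modes decay exponentially faster. The n=1 mode dominates: φ ~ c₁ sin(πx/1.79) e^{-λ₁t}.
Decay rate: λ₁ = 2.61π²/1.79² ≈ 8.04.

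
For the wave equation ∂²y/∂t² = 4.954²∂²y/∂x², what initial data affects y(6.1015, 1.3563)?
Domain of dependence: [-0.6176102, 12.8206102]. Signals travel at speed 4.954, so data within |x - 6.1015| ≤ 4.954·1.3563 = 6.7191102 can reach the point.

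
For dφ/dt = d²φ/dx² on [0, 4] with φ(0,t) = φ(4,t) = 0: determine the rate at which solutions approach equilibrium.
Eigenvalues: λₙ = n²π²/4².
First three modes:
  n=1: λ₁ = π²/4² ≈ 0.617
  n=2: λ₂ = 4π²/4² ≈ 2.467 (4× faster decay)
  n=3: λ₃ = 9π²/4² ≈ 5.552 (9× faster decay)
As t → ∞, higher modes decay exponentially faster. The n=1 mode dominates: φ ~ c₁ sin(πx/4) e^{-λ₁t}.
Decay rate: λ₁ = π²/4² ≈ 0.617.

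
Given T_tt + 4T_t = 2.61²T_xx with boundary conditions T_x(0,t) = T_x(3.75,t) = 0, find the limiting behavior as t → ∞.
T → constant (steady state). Damping (γ=4) dissipates the nonconstant modes; with Neumann BCs the spatial average obeys M''+γM'=0 and tends to a finite limit.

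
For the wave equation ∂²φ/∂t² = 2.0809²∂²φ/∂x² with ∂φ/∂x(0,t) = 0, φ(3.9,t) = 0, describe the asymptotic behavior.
φ oscillates (no decay). Energy is conserved; the solution oscillates indefinitely as standing waves.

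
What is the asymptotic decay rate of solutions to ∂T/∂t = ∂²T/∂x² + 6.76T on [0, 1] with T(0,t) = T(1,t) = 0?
Eigenvalues: λₙ = n²π²/1² - 6.76.
First three modes:
  n=1: λ₁ = π² - 6.76 ≈ 3.11
  n=2: λ₂ = 4π² - 6.76 ≈ 32.718
  n=3: λ₃ = 9π² - 6.76 ≈ 82.066
Since π² ≈ 9.87 > 6.76, all λₙ > 0.
The n=1 mode decays slowest → dominates as t → ∞.
Asymptotic: T ~ c₁ sin(πx/1) e^{-λ₁t} with decay rate λ₁ ≈ 3.11.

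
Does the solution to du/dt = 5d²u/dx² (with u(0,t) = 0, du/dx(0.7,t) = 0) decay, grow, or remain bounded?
u → 0. Heat escapes through the Dirichlet boundary.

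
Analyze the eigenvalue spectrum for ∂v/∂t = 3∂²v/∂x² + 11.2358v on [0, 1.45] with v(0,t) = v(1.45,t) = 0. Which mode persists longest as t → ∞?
Eigenvalues: λₙ = 3n²π²/1.45² - 11.2358.
First three modes:
  n=1: λ₁ = 3π²/1.45² - 11.2358 ≈ 2.847
  n=2: λ₂ = 12π²/1.45² - 11.2358 ≈ 45.095
  n=3: λ₃ = 27π²/1.45² - 11.2358 ≈ 115.508
Since 3π²/1.45² ≈ 14.083 > 11.2358, all λₙ > 0.
The n=1 mode decays slowest → dominates as t → ∞.
Asymptotic: v ~ c₁ sin(πx/1.45) e^{-λ₁t} with decay rate λ₁ ≈ 2.847.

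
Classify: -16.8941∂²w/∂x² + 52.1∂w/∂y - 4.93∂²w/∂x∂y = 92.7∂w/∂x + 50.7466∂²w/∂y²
Rewriting in standard form: -16.8941∂²w/∂x² - 4.93∂²w/∂x∂y - 50.7466∂²w/∂y² - 92.7∂w/∂x + 52.1∂w/∂y = 0. Elliptic (discriminant = -3404.96764024).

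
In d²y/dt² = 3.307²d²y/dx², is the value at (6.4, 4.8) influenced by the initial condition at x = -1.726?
Yes. The domain of dependence is [-9.4736, 22.2736], and -1.726 ∈ [-9.4736, 22.2736].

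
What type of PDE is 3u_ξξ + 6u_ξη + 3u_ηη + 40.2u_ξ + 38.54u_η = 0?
With A = 3, B = 6, C = 3, the discriminant is 0. This is a parabolic PDE.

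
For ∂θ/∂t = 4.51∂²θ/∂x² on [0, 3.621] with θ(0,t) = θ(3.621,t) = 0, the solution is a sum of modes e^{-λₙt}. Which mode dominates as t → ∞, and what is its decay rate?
Eigenvalues: λₙ = 4.51n²π²/3.621².
First three modes:
  n=1: λ₁ = 4.51π²/3.621² ≈ 3.395
  n=2: λ₂ = 18.04π²/3.621² ≈ 13.579 (4× faster decay)
  n=3: λ₃ = 40.59π²/3.621² ≈ 30.554 (9× faster decay)
As t → ∞, higher modes decay exponentially faster. The n=1 mode dominates: θ ~ c₁ sin(πx/3.621) e^{-λ₁t}.
Decay rate: λ₁ = 4.51π²/3.621² ≈ 3.395.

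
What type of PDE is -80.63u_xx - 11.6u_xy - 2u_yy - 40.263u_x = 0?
With A = -80.63, B = -11.6, C = -2, the discriminant is -510.48. This is an elliptic PDE.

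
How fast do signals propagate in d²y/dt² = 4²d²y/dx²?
Speed = 4. Information travels along characteristics x = x₀ ± 4t.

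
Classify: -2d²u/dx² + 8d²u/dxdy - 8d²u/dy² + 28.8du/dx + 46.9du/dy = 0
Parabolic (discriminant = 0).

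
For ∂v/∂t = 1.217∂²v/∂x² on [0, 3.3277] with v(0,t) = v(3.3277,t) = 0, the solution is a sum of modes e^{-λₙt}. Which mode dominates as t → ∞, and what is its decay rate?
Eigenvalues: λₙ = 1.217n²π²/3.3277².
First three modes:
  n=1: λ₁ = 1.217π²/3.3277² ≈ 1.085
  n=2: λ₂ = 4.868π²/3.3277² ≈ 4.339 (4× faster decay)
  n=3: λ₃ = 10.953π²/3.3277² ≈ 9.762 (9× faster decay)
As t → ∞, higher modes decay exponentially faster. The n=1 mode dominates: v ~ c₁ sin(πx/3.3277) e^{-λ₁t}.
Decay rate: λ₁ = 1.217π²/3.3277² ≈ 1.085.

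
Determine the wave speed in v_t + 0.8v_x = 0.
Speed = 0.8. Information travels along x - 0.8t = const (rightward).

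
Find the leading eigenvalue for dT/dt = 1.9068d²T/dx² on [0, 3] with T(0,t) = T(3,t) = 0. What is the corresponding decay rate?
Eigenvalues: λₙ = 1.9068n²π²/3².
First three modes:
  n=1: λ₁ = 1.9068π²/3² ≈ 2.091
  n=2: λ₂ = 7.6272π²/3² ≈ 8.364 (4× faster decay)
  n=3: λ₃ = 17.1612π²/3² ≈ 18.819 (9× faster decay)
As t → ∞, higher modes decay exponentially faster. The n=1 mode dominates: T ~ c₁ sin(πx/3) e^{-λ₁t}.
Decay rate: λ₁ = 1.9068π²/3² ≈ 2.091.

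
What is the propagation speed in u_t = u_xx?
Infinite. The heat equation is parabolic, not hyperbolic, so disturbances propagate instantly.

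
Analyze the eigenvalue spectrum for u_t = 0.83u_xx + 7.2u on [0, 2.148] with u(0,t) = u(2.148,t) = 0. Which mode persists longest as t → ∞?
Eigenvalues: λₙ = 0.83n²π²/2.148² - 7.2.
First three modes:
  n=1: λ₁ = 0.83π²/2.148² - 7.2 ≈ -5.425
  n=2: λ₂ = 3.32π²/2.148² - 7.2 ≈ -0.098
  n=3: λ₃ = 7.47π²/2.148² - 7.2 ≈ 8.779
Since 0.83π²/2.148² ≈ 1.775 < 7.2, λ₁ < 0.
The n=1 mode grows fastest (−λₙ is largest for n=1) → dominates.
Asymptotic: u ~ c₁ sin(πx/2.148) e^{5.425t} (exponential growth at rate −λ₁ ≈ 5.425).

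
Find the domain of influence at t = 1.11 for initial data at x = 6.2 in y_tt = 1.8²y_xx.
Domain of influence: [4.202, 8.198]. Data at x = 6.2 spreads outward at speed 1.8.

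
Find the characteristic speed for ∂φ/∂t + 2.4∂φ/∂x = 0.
Speed = 2.4. Information travels along x - 2.4t = const (rightward).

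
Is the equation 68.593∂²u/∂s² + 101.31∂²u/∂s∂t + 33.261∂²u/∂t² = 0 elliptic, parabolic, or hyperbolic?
Computing B² - 4AC with A = 68.593, B = 101.31, C = 33.261: discriminant = 1137.829008 (positive). Answer: hyperbolic.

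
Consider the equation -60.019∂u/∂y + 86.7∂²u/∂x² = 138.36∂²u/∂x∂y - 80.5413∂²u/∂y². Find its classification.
Rewriting in standard form: 86.7∂²u/∂x² - 138.36∂²u/∂x∂y + 80.5413∂²u/∂y² - 60.019∂u/∂y = 0. Elliptic. (A = 86.7, B = -138.36, C = 80.5413 gives B² - 4AC = -8788.23324.)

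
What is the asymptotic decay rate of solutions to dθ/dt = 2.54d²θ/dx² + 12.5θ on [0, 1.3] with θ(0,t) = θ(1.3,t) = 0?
Eigenvalues: λₙ = 2.54n²π²/1.3² - 12.5.
First three modes:
  n=1: λ₁ = 2.54π²/1.3² - 12.5 ≈ 2.334
  n=2: λ₂ = 10.16π²/1.3² - 12.5 ≈ 46.834
  n=3: λ₃ = 22.86π²/1.3² - 12.5 ≈ 121.002
Since 2.54π²/1.3² ≈ 14.834 > 12.5, all λₙ > 0.
The n=1 mode decays slowest → dominates as t → ∞.
Asymptotic: θ ~ c₁ sin(πx/1.3) e^{-λ₁t} with decay rate λ₁ ≈ 2.334.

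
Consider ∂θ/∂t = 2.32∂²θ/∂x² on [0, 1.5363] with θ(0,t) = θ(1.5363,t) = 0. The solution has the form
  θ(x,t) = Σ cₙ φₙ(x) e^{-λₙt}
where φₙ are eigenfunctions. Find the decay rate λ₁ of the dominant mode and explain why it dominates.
Eigenvalues: λₙ = 2.32n²π²/1.5363².
First three modes:
  n=1: λ₁ = 2.32π²/1.5363² ≈ 9.701
  n=2: λ₂ = 9.28π²/1.5363² ≈ 38.806 (4× faster decay)
  n=3: λ₃ = 20.88π²/1.5363² ≈ 87.313 (9× faster decay)
As t → ∞, higher modes decay exponentially faster. The n=1 mode dominates: θ ~ c₁ sin(πx/1.5363) e^{-λ₁t}.
Decay rate: λ₁ = 2.32π²/1.5363² ≈ 9.701.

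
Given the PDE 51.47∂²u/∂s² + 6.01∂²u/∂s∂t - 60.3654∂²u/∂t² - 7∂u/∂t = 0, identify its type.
The second-order coefficients are A = 51.47, B = 6.01, C = -60.3654. Since B² - 4AC = 12464.148652 > 0, this is a hyperbolic PDE.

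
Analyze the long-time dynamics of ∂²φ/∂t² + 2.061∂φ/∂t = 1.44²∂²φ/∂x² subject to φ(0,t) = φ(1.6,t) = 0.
Long-time behavior: φ → 0. Damping (γ=2.061) dissipates energy; oscillations decay exponentially.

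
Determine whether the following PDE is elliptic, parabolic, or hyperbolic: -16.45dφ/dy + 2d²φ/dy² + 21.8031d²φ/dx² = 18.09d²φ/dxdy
Rewriting in standard form: 21.8031d²φ/dx² - 18.09d²φ/dxdy + 2d²φ/dy² - 16.45dφ/dy = 0. Coefficients: A = 21.8031, B = -18.09, C = 2. B² - 4AC = 152.8233, which is positive, so the equation is hyperbolic.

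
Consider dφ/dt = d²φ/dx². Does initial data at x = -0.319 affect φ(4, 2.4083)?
Yes, for any finite x. The heat equation has infinite propagation speed, so all initial data affects all points at any t > 0.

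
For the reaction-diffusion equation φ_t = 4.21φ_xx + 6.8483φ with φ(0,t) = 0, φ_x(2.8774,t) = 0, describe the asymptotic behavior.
φ grows unboundedly. Reaction dominates diffusion (r=6.8483 > κπ²/(4L²)≈1.25); solution grows exponentially.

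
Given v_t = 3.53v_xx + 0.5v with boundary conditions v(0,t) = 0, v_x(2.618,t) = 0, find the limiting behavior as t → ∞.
v → 0. Diffusion dominates reaction (r=0.5 < κπ²/(4L²)≈1.27); solution decays.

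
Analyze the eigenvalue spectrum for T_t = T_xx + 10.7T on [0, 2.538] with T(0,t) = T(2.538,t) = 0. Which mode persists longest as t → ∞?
Eigenvalues: λₙ = n²π²/2.538² - 10.7.
First three modes:
  n=1: λ₁ = π²/2.538² - 10.7 ≈ -9.168
  n=2: λ₂ = 4π²/2.538² - 10.7 ≈ -4.571
  n=3: λ₃ = 9π²/2.538² - 10.7 ≈ 3.09
Since π²/2.538² ≈ 1.532 < 10.7, λ₁ < 0.
The n=1 mode grows fastest (−λₙ is largest for n=1) → dominates.
Asymptotic: T ~ c₁ sin(πx/2.538) e^{9.168t} (exponential growth at rate −λ₁ ≈ 9.168).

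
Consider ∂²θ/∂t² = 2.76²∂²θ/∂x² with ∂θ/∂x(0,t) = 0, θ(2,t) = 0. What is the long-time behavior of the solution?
As t → ∞, θ oscillates (no decay). Energy is conserved; the solution oscillates indefinitely as standing waves.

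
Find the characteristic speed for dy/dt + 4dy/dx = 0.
Speed = 4. Information travels along x - 4t = const (rightward).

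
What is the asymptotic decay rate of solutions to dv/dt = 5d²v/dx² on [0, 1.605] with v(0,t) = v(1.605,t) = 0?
Eigenvalues: λₙ = 5n²π²/1.605².
First three modes:
  n=1: λ₁ = 5π²/1.605² ≈ 19.157
  n=2: λ₂ = 20π²/1.605² ≈ 76.627 (4× faster decay)
  n=3: λ₃ = 45π²/1.605² ≈ 172.41 (9× faster decay)
As t → ∞, higher modes decay exponentially faster. The n=1 mode dominates: v ~ c₁ sin(πx/1.605) e^{-λ₁t}.
Decay rate: λ₁ = 5π²/1.605² ≈ 19.157.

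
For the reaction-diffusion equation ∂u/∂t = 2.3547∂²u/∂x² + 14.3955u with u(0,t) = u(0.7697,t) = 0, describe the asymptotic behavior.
u → 0. Diffusion dominates reaction (r=14.3955 < κπ²/L²≈39.23); solution decays.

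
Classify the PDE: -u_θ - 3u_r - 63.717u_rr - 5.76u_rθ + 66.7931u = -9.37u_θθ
Rewriting in standard form: -63.717u_rr - 5.76u_rθ + 9.37u_θθ - 3u_r - u_θ + 66.7931u = 0. A = -63.717, B = -5.76, C = 9.37. Discriminant B² - 4AC = 2421.29076. Since 2421.29076 > 0, hyperbolic.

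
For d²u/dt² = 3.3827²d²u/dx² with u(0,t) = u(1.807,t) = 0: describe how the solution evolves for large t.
u oscillates (no decay). Energy is conserved; the solution oscillates indefinitely as standing waves.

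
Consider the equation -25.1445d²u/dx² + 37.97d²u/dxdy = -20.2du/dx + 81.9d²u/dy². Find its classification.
Rewriting in standard form: -25.1445d²u/dx² + 37.97d²u/dxdy - 81.9d²u/dy² + 20.2du/dx = 0. Elliptic. (A = -25.1445, B = 37.97, C = -81.9 gives B² - 4AC = -6795.6173.)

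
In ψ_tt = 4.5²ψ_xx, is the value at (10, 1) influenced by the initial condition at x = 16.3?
No. The domain of dependence is [5.5, 14.5], and 16.3 is outside this interval.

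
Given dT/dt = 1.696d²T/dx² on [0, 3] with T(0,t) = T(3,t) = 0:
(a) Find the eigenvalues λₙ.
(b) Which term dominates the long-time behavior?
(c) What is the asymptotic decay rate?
Eigenvalues: λₙ = 1.696n²π²/3².
First three modes:
  n=1: λ₁ = 1.696π²/3² ≈ 1.86
  n=2: λ₂ = 6.784π²/3² ≈ 7.439 (4× faster decay)
  n=3: λ₃ = 15.264π²/3² ≈ 16.739 (9× faster decay)
As t → ∞, higher modes decay exponentially faster. The n=1 mode dominates: T ~ c₁ sin(πx/3) e^{-λ₁t}.
Decay rate: λ₁ = 1.696π²/3² ≈ 1.86.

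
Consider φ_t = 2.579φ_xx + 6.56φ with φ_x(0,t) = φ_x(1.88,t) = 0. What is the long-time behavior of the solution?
As t → ∞, φ grows unboundedly. With Neumann BCs the constant mode has diffusion eigenvalue 0, so any r > 0 makes it grow like e^(6.56t); solution grows exponentially.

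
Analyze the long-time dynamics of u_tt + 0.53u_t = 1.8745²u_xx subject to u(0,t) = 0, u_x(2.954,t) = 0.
Long-time behavior: u → 0. Damping (γ=0.53) dissipates energy; oscillations decay exponentially.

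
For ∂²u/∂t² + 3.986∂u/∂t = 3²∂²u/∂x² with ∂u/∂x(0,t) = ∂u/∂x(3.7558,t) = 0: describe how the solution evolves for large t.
u → constant (steady state). Damping (γ=3.986) dissipates the nonconstant modes; with Neumann BCs the spatial average obeys M''+γM'=0 and tends to a finite limit.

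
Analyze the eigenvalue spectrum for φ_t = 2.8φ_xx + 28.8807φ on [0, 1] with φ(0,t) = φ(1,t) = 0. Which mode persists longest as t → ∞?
Eigenvalues: λₙ = 2.8n²π²/1² - 28.8807.
First three modes:
  n=1: λ₁ = 2.8π² - 28.8807 ≈ -1.246
  n=2: λ₂ = 11.2π² - 28.8807 ≈ 81.659
  n=3: λ₃ = 25.2π² - 28.8807 ≈ 219.833
Since 2.8π² ≈ 27.635 < 28.8807, λ₁ < 0.
The n=1 mode grows fastest (−λₙ is largest for n=1) → dominates.
Asymptotic: φ ~ c₁ sin(πx/1) e^{1.246t} (exponential growth at rate −λ₁ ≈ 1.246).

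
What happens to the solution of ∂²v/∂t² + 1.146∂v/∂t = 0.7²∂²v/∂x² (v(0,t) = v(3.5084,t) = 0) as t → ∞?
v → 0. Damping (γ=1.146) dissipates energy; oscillations decay exponentially.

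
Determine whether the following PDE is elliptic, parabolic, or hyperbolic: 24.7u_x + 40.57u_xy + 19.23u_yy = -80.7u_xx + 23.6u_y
Rewriting in standard form: 80.7u_xx + 40.57u_xy + 19.23u_yy + 24.7u_x - 23.6u_y = 0. Coefficients: A = 80.7, B = 40.57, C = 19.23. B² - 4AC = -4561.5191, which is negative, so the equation is elliptic.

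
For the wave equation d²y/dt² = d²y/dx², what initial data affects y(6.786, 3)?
Domain of dependence: [3.786, 9.786]. Signals travel at speed 1, so data within |x - 6.786| ≤ 1·3 = 3 can reach the point.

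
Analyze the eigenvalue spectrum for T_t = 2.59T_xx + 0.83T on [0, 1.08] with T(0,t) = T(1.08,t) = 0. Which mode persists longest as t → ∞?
Eigenvalues: λₙ = 2.59n²π²/1.08² - 0.83.
First three modes:
  n=1: λ₁ = 2.59π²/1.08² - 0.83 ≈ 21.086
  n=2: λ₂ = 10.36π²/1.08² - 0.83 ≈ 86.832
  n=3: λ₃ = 23.31π²/1.08² - 0.83 ≈ 196.41
Since 2.59π²/1.08² ≈ 21.916 > 0.83, all λₙ > 0.
The n=1 mode decays slowest → dominates as t → ∞.
Asymptotic: T ~ c₁ sin(πx/1.08) e^{-λ₁t} with decay rate λ₁ ≈ 21.086.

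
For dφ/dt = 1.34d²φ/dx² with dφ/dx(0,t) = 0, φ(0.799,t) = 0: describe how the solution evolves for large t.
φ → 0. Heat escapes through the Dirichlet boundary.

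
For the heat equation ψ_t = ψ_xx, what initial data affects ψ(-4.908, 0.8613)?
The entire real line. The heat equation has infinite propagation speed: any initial disturbance instantly affects all points (though exponentially small far away).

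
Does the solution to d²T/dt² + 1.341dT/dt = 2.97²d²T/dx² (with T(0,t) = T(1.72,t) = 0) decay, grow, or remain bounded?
T → 0. Damping (γ=1.341) dissipates energy; oscillations decay exponentially.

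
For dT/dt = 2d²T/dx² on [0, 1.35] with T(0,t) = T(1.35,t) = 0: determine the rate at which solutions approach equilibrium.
Eigenvalues: λₙ = 2n²π²/1.35².
First three modes:
  n=1: λ₁ = 2π²/1.35² ≈ 10.831
  n=2: λ₂ = 8π²/1.35² ≈ 43.323 (4× faster decay)
  n=3: λ₃ = 18π²/1.35² ≈ 97.478 (9× faster decay)
As t → ∞, higher modes decay exponentially faster. The n=1 mode dominates: T ~ c₁ sin(πx/1.35) e^{-λ₁t}.
Decay rate: λ₁ = 2π²/1.35² ≈ 10.831.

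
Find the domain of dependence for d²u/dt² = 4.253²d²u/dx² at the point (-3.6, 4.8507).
Domain of dependence: [-24.2300271, 17.0300271]. Signals travel at speed 4.253, so data within |x - -3.6| ≤ 4.253·4.8507 = 20.6300271 can reach the point.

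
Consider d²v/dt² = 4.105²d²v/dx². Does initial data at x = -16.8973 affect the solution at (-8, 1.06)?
No. The domain of dependence is [-12.3513, -3.6487], and -16.8973 is outside this interval.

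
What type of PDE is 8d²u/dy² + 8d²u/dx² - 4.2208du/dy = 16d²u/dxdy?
Rewriting in standard form: 8d²u/dx² - 16d²u/dxdy + 8d²u/dy² - 4.2208du/dy = 0. With A = 8, B = -16, C = 8, the discriminant is 0. This is a parabolic PDE.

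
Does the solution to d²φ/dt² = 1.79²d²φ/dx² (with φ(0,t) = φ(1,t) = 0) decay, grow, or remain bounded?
φ oscillates (no decay). Energy is conserved; the solution oscillates indefinitely as standing waves.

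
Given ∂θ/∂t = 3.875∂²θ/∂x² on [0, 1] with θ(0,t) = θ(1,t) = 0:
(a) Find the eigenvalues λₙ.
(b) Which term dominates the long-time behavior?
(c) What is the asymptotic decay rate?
Eigenvalues: λₙ = 3.875n²π².
First three modes:
  n=1: λ₁ = 3.875π² ≈ 38.245
  n=2: λ₂ = 15.5π² ≈ 152.979 (4× faster decay)
  n=3: λ₃ = 34.875π² ≈ 344.202 (9× faster decay)
As t → ∞, higher modes decay exponentially faster. The n=1 mode dominates: θ ~ c₁ sin(πx) e^{-λ₁t}.
Decay rate: λ₁ = 3.875π² ≈ 38.245.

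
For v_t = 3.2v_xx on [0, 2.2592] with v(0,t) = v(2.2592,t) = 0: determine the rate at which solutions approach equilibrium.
Eigenvalues: λₙ = 3.2n²π²/2.2592².
First three modes:
  n=1: λ₁ = 3.2π²/2.2592² ≈ 6.188
  n=2: λ₂ = 12.8π²/2.2592² ≈ 24.751 (4× faster decay)
  n=3: λ₃ = 28.8π²/2.2592² ≈ 55.691 (9× faster decay)
As t → ∞, higher modes decay exponentially faster. The n=1 mode dominates: v ~ c₁ sin(πx/2.2592) e^{-λ₁t}.
Decay rate: λ₁ = 3.2π²/2.2592² ≈ 6.188.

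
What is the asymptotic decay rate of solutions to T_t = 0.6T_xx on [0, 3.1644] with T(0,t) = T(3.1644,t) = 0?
Eigenvalues: λₙ = 0.6n²π²/3.1644².
First three modes:
  n=1: λ₁ = 0.6π²/3.1644² ≈ 0.591
  n=2: λ₂ = 2.4π²/3.1644² ≈ 2.366 (4× faster decay)
  n=3: λ₃ = 5.4π²/3.1644² ≈ 5.322 (9× faster decay)
As t → ∞, higher modes decay exponentially faster. The n=1 mode dominates: T ~ c₁ sin(πx/3.1644) e^{-λ₁t}.
Decay rate: λ₁ = 0.6π²/3.1644² ≈ 0.591.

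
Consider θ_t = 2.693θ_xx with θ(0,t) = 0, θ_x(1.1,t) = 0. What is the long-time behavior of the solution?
As t → ∞, θ → 0. Heat escapes through the Dirichlet boundary.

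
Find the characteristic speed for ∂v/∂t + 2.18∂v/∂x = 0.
Speed = 2.18. Information travels along x - 2.18t = const (rightward).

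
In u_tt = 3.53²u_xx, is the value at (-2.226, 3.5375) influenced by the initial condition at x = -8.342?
Yes. The domain of dependence is [-14.713375, 10.261375], and -8.342 ∈ [-14.713375, 10.261375].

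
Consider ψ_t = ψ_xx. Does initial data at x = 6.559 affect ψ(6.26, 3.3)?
Yes, for any finite x. The heat equation has infinite propagation speed, so all initial data affects all points at any t > 0.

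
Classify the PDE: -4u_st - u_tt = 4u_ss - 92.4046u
Rewriting in standard form: -4u_ss - 4u_st - u_tt + 92.4046u = 0. A = -4, B = -4, C = -1. Discriminant B² - 4AC = 0. Since 0 = 0, parabolic.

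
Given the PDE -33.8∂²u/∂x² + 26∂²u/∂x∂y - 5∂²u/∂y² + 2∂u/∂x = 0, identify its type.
The second-order coefficients are A = -33.8, B = 26, C = -5. Since B² - 4AC = 0 = 0, this is a parabolic PDE.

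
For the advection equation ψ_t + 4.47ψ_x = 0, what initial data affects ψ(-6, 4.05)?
A single point: x = -24.1035. The characteristic through (-6, 4.05) is x - 4.47t = const, so x = -6 - 4.47·4.05 = -24.1035.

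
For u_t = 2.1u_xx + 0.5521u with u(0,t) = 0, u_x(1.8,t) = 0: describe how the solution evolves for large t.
u → 0. Diffusion dominates reaction (r=0.5521 < κπ²/(4L²)≈1.6); solution decays.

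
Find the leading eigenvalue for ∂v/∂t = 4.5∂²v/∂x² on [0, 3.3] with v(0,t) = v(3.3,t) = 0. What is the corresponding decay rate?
Eigenvalues: λₙ = 4.5n²π²/3.3².
First three modes:
  n=1: λ₁ = 4.5π²/3.3² ≈ 4.078
  n=2: λ₂ = 18π²/3.3² ≈ 16.313 (4× faster decay)
  n=3: λ₃ = 40.5π²/3.3² ≈ 36.705 (9× faster decay)
As t → ∞, higher modes decay exponentially faster. The n=1 mode dominates: v ~ c₁ sin(πx/3.3) e^{-λ₁t}.
Decay rate: λ₁ = 4.5π²/3.3² ≈ 4.078.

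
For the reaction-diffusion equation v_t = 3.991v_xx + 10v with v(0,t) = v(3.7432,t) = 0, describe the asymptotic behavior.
v grows unboundedly. Reaction dominates diffusion (r=10 > κπ²/L²≈2.81); solution grows exponentially.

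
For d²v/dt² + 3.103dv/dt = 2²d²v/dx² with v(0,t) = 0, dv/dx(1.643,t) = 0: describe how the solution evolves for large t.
v → 0. Damping (γ=3.103) dissipates energy; oscillations decay exponentially.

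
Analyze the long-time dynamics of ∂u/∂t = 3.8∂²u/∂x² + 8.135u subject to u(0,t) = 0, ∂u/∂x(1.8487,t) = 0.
Long-time behavior: u grows unboundedly. Reaction dominates diffusion (r=8.135 > κπ²/(4L²)≈2.74); solution grows exponentially.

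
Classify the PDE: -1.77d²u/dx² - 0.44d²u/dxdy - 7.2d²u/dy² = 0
A = -1.77, B = -0.44, C = -7.2. Discriminant B² - 4AC = -50.7824. Since -50.7824 < 0, elliptic.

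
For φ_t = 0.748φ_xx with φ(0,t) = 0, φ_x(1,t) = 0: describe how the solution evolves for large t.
φ → 0. Heat escapes through the Dirichlet boundary.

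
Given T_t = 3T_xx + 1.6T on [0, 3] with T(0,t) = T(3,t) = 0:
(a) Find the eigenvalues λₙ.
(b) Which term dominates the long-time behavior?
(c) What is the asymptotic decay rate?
Eigenvalues: λₙ = 3n²π²/3² - 1.6.
First three modes:
  n=1: λ₁ = 3π²/3² - 1.6 ≈ 1.69
  n=2: λ₂ = 12π²/3² - 1.6 ≈ 11.559
  n=3: λ₃ = 27π²/3² - 1.6 ≈ 28.009
Since 3π²/3² ≈ 3.29 > 1.6, all λₙ > 0.
The n=1 mode decays slowest → dominates as t → ∞.
Asymptotic: T ~ c₁ sin(πx/3) e^{-λ₁t} with decay rate λ₁ ≈ 1.69.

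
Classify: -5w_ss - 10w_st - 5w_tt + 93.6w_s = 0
Parabolic (discriminant = 0).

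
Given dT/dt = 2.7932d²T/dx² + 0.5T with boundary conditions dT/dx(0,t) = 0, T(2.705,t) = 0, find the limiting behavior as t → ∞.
T → 0. Diffusion dominates reaction (r=0.5 < κπ²/(4L²)≈0.94); solution decays.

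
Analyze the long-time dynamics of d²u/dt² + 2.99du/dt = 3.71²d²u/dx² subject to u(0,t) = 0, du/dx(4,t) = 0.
Long-time behavior: u → 0. Damping (γ=2.99) dissipates energy; oscillations decay exponentially.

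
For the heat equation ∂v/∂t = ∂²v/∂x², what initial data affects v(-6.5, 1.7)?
The entire real line. The heat equation has infinite propagation speed: any initial disturbance instantly affects all points (though exponentially small far away).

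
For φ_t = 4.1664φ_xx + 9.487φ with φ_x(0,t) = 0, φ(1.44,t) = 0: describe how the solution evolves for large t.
φ grows unboundedly. Reaction dominates diffusion (r=9.487 > κπ²/(4L²)≈4.96); solution grows exponentially.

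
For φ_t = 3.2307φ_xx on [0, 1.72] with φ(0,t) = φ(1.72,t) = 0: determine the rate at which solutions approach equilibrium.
Eigenvalues: λₙ = 3.2307n²π²/1.72².
First three modes:
  n=1: λ₁ = 3.2307π²/1.72² ≈ 10.778
  n=2: λ₂ = 12.9228π²/1.72² ≈ 43.112 (4× faster decay)
  n=3: λ₃ = 29.0763π²/1.72² ≈ 97.002 (9× faster decay)
As t → ∞, higher modes decay exponentially faster. The n=1 mode dominates: φ ~ c₁ sin(πx/1.72) e^{-λ₁t}.
Decay rate: λ₁ = 3.2307π²/1.72² ≈ 10.778.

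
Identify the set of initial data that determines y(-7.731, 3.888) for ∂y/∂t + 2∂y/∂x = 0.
A single point: x = -15.507. The characteristic through (-7.731, 3.888) is x - 2t = const, so x = -7.731 - 2·3.888 = -15.507.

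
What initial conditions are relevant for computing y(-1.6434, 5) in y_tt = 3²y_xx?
Domain of dependence: [-16.6434, 13.3566]. Signals travel at speed 3, so data within |x - -1.6434| ≤ 3·5 = 15 can reach the point.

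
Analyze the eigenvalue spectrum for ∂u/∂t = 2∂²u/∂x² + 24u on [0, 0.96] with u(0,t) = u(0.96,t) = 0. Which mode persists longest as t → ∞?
Eigenvalues: λₙ = 2n²π²/0.96² - 24.
First three modes:
  n=1: λ₁ = 2π²/0.96² - 24 ≈ -2.582
  n=2: λ₂ = 8π²/0.96² - 24 ≈ 61.674
  n=3: λ₃ = 18π²/0.96² - 24 ≈ 168.766
Since 2π²/0.96² ≈ 21.418 < 24, λ₁ < 0.
The n=1 mode grows fastest (−λₙ is largest for n=1) → dominates.
Asymptotic: u ~ c₁ sin(πx/0.96) e^{2.582t} (exponential growth at rate −λ₁ ≈ 2.582).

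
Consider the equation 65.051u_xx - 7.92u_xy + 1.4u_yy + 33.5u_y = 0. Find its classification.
Elliptic. (A = 65.051, B = -7.92, C = 1.4 gives B² - 4AC = -301.5592.)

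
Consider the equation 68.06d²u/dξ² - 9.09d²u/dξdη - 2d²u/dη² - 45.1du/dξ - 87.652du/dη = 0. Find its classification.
Hyperbolic. (A = 68.06, B = -9.09, C = -2 gives B² - 4AC = 627.1081.)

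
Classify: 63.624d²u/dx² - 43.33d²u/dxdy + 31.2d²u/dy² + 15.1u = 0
Elliptic (discriminant = -6062.7863).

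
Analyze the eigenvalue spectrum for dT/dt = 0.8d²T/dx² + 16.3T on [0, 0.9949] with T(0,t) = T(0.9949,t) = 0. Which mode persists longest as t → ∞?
Eigenvalues: λₙ = 0.8n²π²/0.9949² - 16.3.
First three modes:
  n=1: λ₁ = 0.8π²/0.9949² - 16.3 ≈ -8.323
  n=2: λ₂ = 3.2π²/0.9949² - 16.3 ≈ 15.607
  n=3: λ₃ = 7.2π²/0.9949² - 16.3 ≈ 55.492
Since 0.8π²/0.9949² ≈ 7.977 < 16.3, λ₁ < 0.
The n=1 mode grows fastest (−λₙ is largest for n=1) → dominates.
Asymptotic: T ~ c₁ sin(πx/0.9949) e^{8.323t} (exponential growth at rate −λ₁ ≈ 8.323).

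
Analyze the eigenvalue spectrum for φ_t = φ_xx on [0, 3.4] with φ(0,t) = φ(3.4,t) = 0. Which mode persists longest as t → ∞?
Eigenvalues: λₙ = n²π²/3.4².
First three modes:
  n=1: λ₁ = π²/3.4² ≈ 0.854
  n=2: λ₂ = 4π²/3.4² ≈ 3.415 (4× faster decay)
  n=3: λ₃ = 9π²/3.4² ≈ 7.684 (9× faster decay)
As t → ∞, higher modes decay exponentially faster. The n=1 mode dominates: φ ~ c₁ sin(πx/3.4) e^{-λ₁t}.
Decay rate: λ₁ = π²/3.4² ≈ 0.854.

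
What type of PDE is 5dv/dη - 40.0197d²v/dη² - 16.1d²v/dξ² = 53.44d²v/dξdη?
Rewriting in standard form: -16.1d²v/dξ² - 53.44d²v/dξdη - 40.0197d²v/dη² + 5dv/dη = 0. With A = -16.1, B = -53.44, C = -40.0197, the discriminant is 278.56492. This is a hyperbolic PDE.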